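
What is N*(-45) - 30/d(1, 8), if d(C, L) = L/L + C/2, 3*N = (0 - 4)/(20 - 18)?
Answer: 10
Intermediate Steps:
N = -⅔ (N = ((0 - 4)/(20 - 18))/3 = (-4/2)/3 = (-4*½)/3 = (⅓)*(-2) = -⅔ ≈ -0.66667)
d(C, L) = 1 + C/2 (d(C, L) = 1 + C*(½) = 1 + C/2)
N*(-45) - 30/d(1, 8) = -⅔*(-45) - 30/(1 + (½)*1) = 30 - 30/(1 + ½) = 30 - 30/3/2 = 30 - 30*⅔ = 30 - 20 = 10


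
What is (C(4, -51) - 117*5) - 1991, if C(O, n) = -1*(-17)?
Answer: -2559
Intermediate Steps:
C(O, n) = 17
(C(4, -51) - 117*5) - 1991 = (17 - 117*5) - 1991 = (17 - 585) - 1991 = -568 - 1991 = -2559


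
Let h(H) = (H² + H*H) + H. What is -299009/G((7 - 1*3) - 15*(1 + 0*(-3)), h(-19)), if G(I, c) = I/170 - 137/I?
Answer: -559146830/23169 ≈ -24133.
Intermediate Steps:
h(H) = H + 2*H² (h(H) = (H² + H²) + H = 2*H² + H = H + 2*H²)
G(I, c) = -137/I + I/170 (G(I, c) = I*(1/170) - 137/I = I/170 - 137/I = -137/I + I/170)
-299009/G((7 - 1*3) - 15*(1 + 0*(-3)), h(-19)) = -299009/(-137/((7 - 1*3) - 15*(1 + 0*(-3))) + ((7 - 1*3) - 15*(1 + 0*(-3)))/170) = -299009/(-137/((7 - 3) - 15*(1 + 0)) + ((7 - 3) - 15*(1 + 0))/170) = -299009/(-137/(4 - 15*1) + (4 - 15*1)/170) = -299009/(-137/(4 - 15) + (4 - 15)/170) = -299009/(-137/(-11) + (1/170)*(-11)) = -299009/(-137*(-1/11) - 11/170) = -299009/(137/11 - 11/170) = -299009/23169/1870 = -299009*1870/23169 = -559146830/23169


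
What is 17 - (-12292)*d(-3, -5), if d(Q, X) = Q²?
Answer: 110645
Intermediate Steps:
17 - (-12292)*d(-3, -5) = 17 - (-12292)*(-3)² = 17 - (-12292)*9 = 17 - 439*(-252) = 17 + 110628 = 110645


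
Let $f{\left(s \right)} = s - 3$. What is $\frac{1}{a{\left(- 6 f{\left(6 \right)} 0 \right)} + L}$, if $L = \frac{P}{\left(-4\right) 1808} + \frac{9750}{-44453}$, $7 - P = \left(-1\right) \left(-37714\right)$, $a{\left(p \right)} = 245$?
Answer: $\frac{321484096}{80369280791} \approx 0.0040001$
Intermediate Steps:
$f{\left(s \right)} = -3 + s$
$P = -37707$ ($P = 7 - \left(-1\right) \left(-37714\right) = 7 - 37714 = -37707$)
$L = \frac{1605677271}{321484096}$ ($L = - \frac{37707}{\left(-4\right) 1808} + \frac{9750}{-44453} = - \frac{37707}{-7232} + 9750 \left(- \frac{1}{44453}\right) = \left(-37707\right) \left(- \frac{1}{7232}\right) - \frac{9750}{44453} = \frac{37707}{7232} - \frac{9750}{44453} = \frac{1605677271}{321484096} \approx 4.9946$)
$\frac{1}{a{\left(- 6 f{\left(6 \right)} 0 \right)} + L} = \frac{1}{245 + \frac{1605677271}{321484096}} = \frac{1}{\frac{80369280791}{321484096}} = \frac{321484096}{80369280791}$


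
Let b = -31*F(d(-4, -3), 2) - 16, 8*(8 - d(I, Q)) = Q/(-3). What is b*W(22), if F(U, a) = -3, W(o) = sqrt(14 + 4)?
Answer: 231*sqrt(2) ≈ 326.68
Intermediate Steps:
W(o) = 3*sqrt(2) (W(o) = sqrt(18) = 3*sqrt(2))
d(I, Q) = 8 + Q/24 (d(I, Q) = 8 - Q/(8*(-3)) = 8 - Q*(-1)/(8*3) = 8 - (-1)*Q/24 = 8 + Q/24)
b = 77 (b = -31*(-3) - 16 = 93 - 16 = 77)
b*W(22) = 77*(3*sqrt(2)) = 231*sqrt(2)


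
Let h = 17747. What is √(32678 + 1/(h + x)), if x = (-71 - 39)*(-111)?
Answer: √29325951211579/29957 ≈ 180.77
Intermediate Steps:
x = 12210 (x = -110*(-111) = 12210)
√(32678 + 1/(h + x)) = √(32678 + 1/(17747 + 12210)) = √(32678 + 1/29957) = √(978934847/29957) = √29325951211579/29957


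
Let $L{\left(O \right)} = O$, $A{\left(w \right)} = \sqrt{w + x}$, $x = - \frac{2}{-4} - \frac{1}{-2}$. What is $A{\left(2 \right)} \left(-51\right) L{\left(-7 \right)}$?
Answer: $357 \sqrt{3} \approx 618.34$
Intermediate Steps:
$x = 1$ ($x = \left(-2\right) \left(- \frac{1}{4}\right) - - \frac{1}{2} = \frac{1}{2} + \frac{1}{2} = 1$)
$A{\left(w \right)} = \sqrt{1 + w}$ ($A{\left(w \right)} = \sqrt{w + 1} = \sqrt{1 + w}$)
$A{\left(2 \right)} \left(-51\right) L{\left(-7 \right)} = \sqrt{1 + 2} \left(-51\right) \left(-7\right) = \sqrt{3} \left(-51\right) \left(-7\right) = - 51 \sqrt{3} \left(-7\right) = 357 \sqrt{3}$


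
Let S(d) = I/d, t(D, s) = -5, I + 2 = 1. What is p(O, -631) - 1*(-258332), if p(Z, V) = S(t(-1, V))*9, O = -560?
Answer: 1291669/5 ≈ 2.5833e+5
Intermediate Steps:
I = -1 (I = -2 + 1 = -1)
S(d) = -1/d
p(Z, V) = 9/5 (p(Z, V) = -1/(-5)*9 = -1*(-⅕)*9 = (⅕)*9 = 9/5)
p(O, -631) - 1*(-258332) = 9/5 - 1*(-258332) = 9/5 + 258332 = 1291669/5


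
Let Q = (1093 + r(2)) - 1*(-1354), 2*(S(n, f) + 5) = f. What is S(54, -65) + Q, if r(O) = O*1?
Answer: 4823/2 ≈ 2411.5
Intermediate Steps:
S(n, f) = -5 + f/2
r(O) = O
Q = 2449 (Q = (1093 + 2) - 1*(-1354) = 1095 + 1354 = 2449)
S(54, -65) + Q = (-5 + (½)*(-65)) + 2449 = (-5 - 65/2) + 2449 = -75/2 + 2449 = 4823/2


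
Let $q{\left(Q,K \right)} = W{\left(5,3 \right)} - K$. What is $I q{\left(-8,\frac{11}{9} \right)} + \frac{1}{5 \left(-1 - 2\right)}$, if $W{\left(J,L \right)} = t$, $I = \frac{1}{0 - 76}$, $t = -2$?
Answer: $- \frac{83}{3420} \approx -0.024269$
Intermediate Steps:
$I = - \frac{1}{76}$ ($I = \frac{1}{-76} = - \frac{1}{76} \approx -0.013158$)
$W{\left(J,L \right)} = -2$
$q{\left(Q,K \right)} = -2 - K$
$I q{\left(-8,\frac{11}{9} \right)} + \frac{1}{5 \left(-1 - 2\right)} = - \frac{-2 - \frac{11}{9}}{76} + \frac{1}{5 \left(-1 - 2\right)} = - \frac{-2 - 11 \cdot \frac{1}{9}}{76} + \frac{1}{5 \left(-3\right)} = - \frac{-2 - \frac{11}{9}}{76} + \frac{1}{-15} = - \frac{-2 - \frac{11}{9}}{76} - \frac{1}{15} = \left(- \frac{1}{76}\right) \left(- \frac{29}{9}\right) - \frac{1}{15} = \frac{29}{684} - \frac{1}{15} = - \frac{83}{3420}$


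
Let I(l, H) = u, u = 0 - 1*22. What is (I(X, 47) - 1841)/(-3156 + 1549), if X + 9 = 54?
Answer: 1863/1607 ≈ 1.1593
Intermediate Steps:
X = 45 (X = -9 + 54 = 45)
u = -22 (u = 0 - 22 = -22)
I(l, H) = -22
(I(X, 47) - 1841)/(-3156 + 1549) = (-22 - 1841)/(-3156 + 1549) = -1863/(-1607) = -1863*(-1/1607) = 1863/1607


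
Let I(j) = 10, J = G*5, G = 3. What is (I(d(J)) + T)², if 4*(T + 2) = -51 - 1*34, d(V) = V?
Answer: 2809/16 ≈ 175.56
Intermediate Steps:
J = 15 (J = 3*5 = 15)
T = -93/4 (T = -2 + (-51 - 1*34)/4 = -2 + (-51 - 34)/4 = -2 + (¼)*(-85) = -2 - 85/4 = -93/4 ≈ -23.250)
(I(d(J)) + T)² = (10 - 93/4)² = (-53/4)² = 2809/16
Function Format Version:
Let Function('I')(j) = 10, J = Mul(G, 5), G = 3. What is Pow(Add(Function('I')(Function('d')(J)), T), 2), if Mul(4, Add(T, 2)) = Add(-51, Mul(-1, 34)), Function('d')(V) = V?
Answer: Rational(2809, 16) ≈ 175.56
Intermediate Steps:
J = 15 (J = Mul(3, 5) = 15)
T = Rational(-93, 4) (T = Add(-2, Mul(Rational(1, 4), Add(-51, Mul(-1, 34)))) = Add(-2, Mul(Rational(1, 4), Add(-51, -34))) = Add(-2, Mul(Rational(1, 4), -85)) = Add(-2, Rational(-85, 4)) = Rational(-93, 4) ≈ -23.250)
Pow(Add(Function('I')(Function('d')(J)), T), 2) = Pow(Add(10, Rational(-93, 4)), 2) = Pow(Rational(-53, 4), 2) = Rational(2809, 16)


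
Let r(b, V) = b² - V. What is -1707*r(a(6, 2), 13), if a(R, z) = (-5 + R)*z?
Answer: 15363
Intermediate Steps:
a(R, z) = z*(-5 + R)
-1707*r(a(6, 2), 13) = -1707*((2*(-5 + 6))² - 1*13) = -1707*((2*1)² - 13) = -1707*(2² - 13) = -1707*(4 - 13) = -1707*(-9) = 15363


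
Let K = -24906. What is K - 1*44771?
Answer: -69677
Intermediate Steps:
K - 1*44771 = -24906 - 1*44771 = -24906 - 44771 = -69677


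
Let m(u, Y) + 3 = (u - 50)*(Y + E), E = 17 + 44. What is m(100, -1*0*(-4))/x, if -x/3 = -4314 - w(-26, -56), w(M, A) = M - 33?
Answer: 3047/12765 ≈ 0.23870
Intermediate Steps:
E = 61
w(M, A) = -33 + M
m(u, Y) = -3 + (-50 + u)*(61 + Y) (m(u, Y) = -3 + (u - 50)*(Y + 61) = -3 + (-50 + u)*(61 + Y))
x = 12765 (x = -3*(-4314 - (-33 - 26)) = -3*(-4314 - 1*(-59)) = -3*(-4314 + 59) = -3*(-4255) = 12765)
m(100, -1*0*(-4))/x = (-3053 - 50*(-1*0)*(-4) + 61*100 + (-1*0*(-4))*100)/12765 = (-3053 - 0*(-4) + 6100 + (0*(-4))*100)*(1/12765) = (-3053 - 50*0 + 6100 + 0*100)*(1/12765) = (-3053 + 0 + 6100 + 0)*(1/12765) = 3047*(1/12765) = 3047/12765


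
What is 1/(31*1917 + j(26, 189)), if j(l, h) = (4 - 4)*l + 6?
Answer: 1/59433 ≈ 1.6826e-5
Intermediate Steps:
j(l, h) = 6 (j(l, h) = 0*l + 6 = 0 + 6 = 6)
1/(31*1917 + j(26, 189)) = 1/(31*1917 + 6) = 1/(59427 + 6) = 1/59433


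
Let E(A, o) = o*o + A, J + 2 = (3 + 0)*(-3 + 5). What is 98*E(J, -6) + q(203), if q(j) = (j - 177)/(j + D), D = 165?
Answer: 721293/184 ≈ 3920.1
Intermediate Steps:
J = 4 (J = -2 + (3 + 0)*(-3 + 5) = -2 + 3*2 = -2 + 6 = 4)
E(A, o) = A + o**2 (E(A, o) = o**2 + A = A + o**2)
q(j) = (-177 + j)/(165 + j) (q(j) = (j - 177)/(j + 165) = (-177 + j)/(165 + j))
98*E(J, -6) + q(203) = 98*(4 + (-6)**2) + (-177 + 203)/(165 + 203) = 98*(4 + 36) + 26/368 = 98*40 + (1/368)*26 = 3920 + 13/184 = 721293/184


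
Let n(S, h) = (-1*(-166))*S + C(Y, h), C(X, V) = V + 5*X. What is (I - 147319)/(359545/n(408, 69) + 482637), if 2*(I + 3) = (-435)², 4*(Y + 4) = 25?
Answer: -28593111627/261817039202 ≈ -0.10921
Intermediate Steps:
Y = 9/4 (Y = -4 + (¼)*25 = -4 + 25/4 = 9/4 ≈ 2.2500)
n(S, h) = 45/4 + h + 166*S (n(S, h) = (-1*(-166))*S + (h + 5*(9/4)) = 166*S + (h + 45/4) = 166*S + (45/4 + h) = 45/4 + h + 166*S)
I = 189219/2 (I = -3 + (½)*(-435)² = -3 + (½)*189225 = -3 + 189225/2 = 189219/2 ≈ 94610.)
(I - 147319)/(359545/n(408, 69) + 482637) = (189219/2 - 147319)/(359545/(45/4 + 69 + 166*408) + 482637) = -105419/(2*(359545/(45/4 + 69 + 67728) + 482637)) = -105419/(2*(359545/(271233/4) + 482637)) = -105419/(2*(359545*(4/271233) + 482637)) = -105419/(2*(1438180/271233 + 482637)) = -105419/(2*130908519601/271233) = -105419/2*271233/130908519601 = -28593111627/261817039202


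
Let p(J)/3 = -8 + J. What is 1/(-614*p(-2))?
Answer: 1/18420 ≈ 5.4289e-5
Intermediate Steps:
p(J) = -24 + 3*J (p(J) = 3*(-8 + J) = -24 + 3*J)
1/(-614*p(-2)) = 1/(-614*(-24 + 3*(-2))) = 1/(-614*(-24 - 6)) = 1/(-614*(-30)) = 1/18420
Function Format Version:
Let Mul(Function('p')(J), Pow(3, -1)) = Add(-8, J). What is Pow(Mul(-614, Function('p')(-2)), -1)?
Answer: Rational(1, 18420) ≈ 5.4289e-5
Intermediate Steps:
Function('p')(J) = Add(-24, Mul(3, J)) (Function('p')(J) = Mul(3, Add(-8, J)) = Add(-24, Mul(3, J)))
Pow(Mul(-614, Function('p')(-2)), -1) = Pow(Mul(-614, Add(-24, Mul(3, -2))), -1) = Pow(Mul(-614, Add(-24, -6)), -1) = Pow(Mul(-614, -30), -1) = Pow(18420, -1) = Rational(1, 18420)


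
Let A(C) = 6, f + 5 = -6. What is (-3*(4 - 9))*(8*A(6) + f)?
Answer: 555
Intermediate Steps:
f = -11 (f = -5 - 6 = -11)
(-3*(4 - 9))*(8*A(6) + f) = (-3*(4 - 9))*(8*6 - 11) = (-3*(-5))*(48 - 11) = 15*37 = 555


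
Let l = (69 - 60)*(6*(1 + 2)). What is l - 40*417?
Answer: -16518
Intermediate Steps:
l = 162 (l = 9*(6*3) = 9*18 = 162)
l - 40*417 = 162 - 40*417 = 162 - 1*16680 = 162 - 16680 = -16518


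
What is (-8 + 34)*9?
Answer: 234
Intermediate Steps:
(-8 + 34)*9 = 26*9 = 234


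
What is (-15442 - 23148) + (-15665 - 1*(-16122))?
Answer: -38133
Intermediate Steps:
(-15442 - 23148) + (-15665 - 1*(-16122)) = -38590 + (-15665 + 16122) = -38590 + 457 = -38133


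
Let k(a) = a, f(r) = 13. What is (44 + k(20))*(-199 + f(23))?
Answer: -11904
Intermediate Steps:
(44 + k(20))*(-199 + f(23)) = (44 + 20)*(-199 + 13) = 64*(-186) = -11904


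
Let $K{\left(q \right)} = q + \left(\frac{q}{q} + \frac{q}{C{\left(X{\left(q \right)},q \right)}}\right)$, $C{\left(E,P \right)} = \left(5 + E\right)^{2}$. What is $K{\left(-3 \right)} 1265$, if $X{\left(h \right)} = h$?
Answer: $- \frac{13915}{4} \approx -3478.8$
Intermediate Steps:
$K{\left(q \right)} = 1 + q + \frac{q}{\left(5 + q\right)^{2}}$ ($K{\left(q \right)} = q + \left(\frac{q}{q} + \frac{q}{\left(5 + q\right)^{2}}\right) = q + \left(1 + \frac{q}{\left(5 + q\right)^{2}}\right) = 1 + q + \frac{q}{\left(5 + q\right)^{2}}$)
$K{\left(-3 \right)} 1265 = \left(1 - 3 - \frac{3}{\left(5 - 3\right)^{2}}\right) 1265 = \left(1 - 3 - \frac{3}{4}\right) 1265 = \left(- \frac{11}{4}\right) 1265 = - \frac{13915}{4}$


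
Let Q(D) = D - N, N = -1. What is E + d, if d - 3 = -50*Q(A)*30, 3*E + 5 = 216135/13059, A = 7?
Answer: -52206181/4353 ≈ -11993.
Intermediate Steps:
Q(D) = 1 + D (Q(D) = D - 1*(-1) = D + 1 = 1 + D)
E = 16760/4353 (E = -5/3 + (216135/13059)/3 = -5/3 + (216135*(1/13059))/3 = -5/3 + (⅓)*(24015/1451) = -5/3 + 8005/1451 = 16760/4353 ≈ 3.8502)
d = -11997 (d = 3 - 50*(1 + 7)*30 = 3 - 50*8*30 = 3 - 400*30 = 3 - 12000 = -11997)
E + d = 16760/4353 - 11997 = -52206181/4353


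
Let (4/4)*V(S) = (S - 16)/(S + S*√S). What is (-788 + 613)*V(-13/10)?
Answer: -302750/299 + 30275*I*√130/299 ≈ -1012.5 + 1154.5*I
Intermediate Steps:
V(S) = (-16 + S)/(S + S^(3/2)) (V(S) = (S - 16)/(S + S*√S) = (-16 + S)/(S + S^(3/2)))
(-788 + 613)*V(-13/10) = (-788 + 613)*((-16 - 13/10)/(-13/10 + (-13/10)^(3/2))) = -175*(-16 - 13*⅒)/(-13*⅒ + (-13*⅒)^(3/2)) = -175*(-16 - 13/10)/(-13/10 + (-13/10)^(3/2)) = -175*(-173)/((-13/10 - 13*I*√130/100)*10) = -(-6055)/(2*(-13/10 - 13*I*√130/100)) = 6055/(2*(-13/10 - 13*I*√130/100))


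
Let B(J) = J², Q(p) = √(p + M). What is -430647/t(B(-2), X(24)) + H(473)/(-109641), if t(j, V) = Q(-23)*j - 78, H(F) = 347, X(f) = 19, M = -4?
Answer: 204605001203/39690042 + 143549*I*√3/181 ≈ 5155.1 + 1373.7*I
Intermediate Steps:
Q(p) = √(-4 + p) (Q(p) = √(p - 4) = √(-4 + p))
t(j, V) = -78 + 3*I*j*√3 (t(j, V) = √(-4 - 23)*j - 78 = √(-27)*j - 78 = (3*I*√3)*j - 78 = 3*I*j*√3 - 78 = -78 + 3*I*j*√3)
-430647/t(B(-2), X(24)) + H(473)/(-109641) = -430647/(-78 + 3*I*(-2)²*√3) + 347/(-109641) = -430647/(-78 + 3*I*4*√3) + 347*(-1/109641) = -430647/(-78 + 12*I*√3) - 347/109641 = -347/109641 - 430647/(-78 + 12*I*√3)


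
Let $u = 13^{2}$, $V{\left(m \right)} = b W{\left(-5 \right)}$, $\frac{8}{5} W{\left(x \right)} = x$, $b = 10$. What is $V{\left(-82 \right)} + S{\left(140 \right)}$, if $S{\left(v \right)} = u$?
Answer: $\frac{551}{4} \approx 137.75$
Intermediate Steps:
$W{\left(x \right)} = \frac{5 x}{8}$
$V{\left(m \right)} = - \frac{125}{4}$ ($V{\left(m \right)} = 10 \cdot \frac{5}{8} \left(-5\right) = 10 \left(- \frac{25}{8}\right) = - \frac{125}{4}$)
$u = 169$
$S{\left(v \right)} = 169$
$V{\left(-82 \right)} + S{\left(140 \right)} = - \frac{125}{4} + 169 = \frac{551}{4}$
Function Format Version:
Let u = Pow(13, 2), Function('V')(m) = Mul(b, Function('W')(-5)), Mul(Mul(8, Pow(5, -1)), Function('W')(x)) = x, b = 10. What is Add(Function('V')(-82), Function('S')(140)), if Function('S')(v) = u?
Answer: Rational(551, 4) ≈ 137.75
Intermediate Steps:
Function('W')(x) = Mul(Rational(5, 8), x)
Function('V')(m) = Rational(-125, 4) (Function('V')(m) = Mul(10, Mul(Rational(5, 8), -5)) = Mul(10, Rational(-25, 8)) = Rational(-125, 4))
u = 169
Function('S')(v) = 169
Add(Function('V')(-82), Function('S')(140)) = Add(Rational(-125, 4), 169) = Rational(551, 4)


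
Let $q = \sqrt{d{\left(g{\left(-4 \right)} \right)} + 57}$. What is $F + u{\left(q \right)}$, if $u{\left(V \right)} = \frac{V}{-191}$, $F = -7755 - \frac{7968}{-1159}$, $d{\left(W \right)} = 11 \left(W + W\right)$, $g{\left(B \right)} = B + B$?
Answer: $- \frac{8980077}{1159} - \frac{i \sqrt{119}}{191} \approx -7748.1 - 0.057114 i$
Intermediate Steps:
$g{\left(B \right)} = 2 B$
$d{\left(W \right)} = 22 W$ ($d{\left(W \right)} = 11 \cdot 2 W = 22 W$)
$F = - \frac{8980077}{1159}$ ($F = -7755 - 7968 \left(- \frac{1}{1159}\right) = -7755 - - \frac{7968}{1159} = -7755 + \frac{7968}{1159} = - \frac{8980077}{1159} \approx -7748.1$)
$q = i \sqrt{119}$ ($q = \sqrt{22 \cdot 2 \left(-4\right) + 57} = \sqrt{22 \left(-8\right) + 57} = \sqrt{-176 + 57} = \sqrt{-119} = i \sqrt{119} \approx 10.909 i$)
$u{\left(V \right)} = - \frac{V}{191}$ ($u{\left(V \right)} = V \left(- \frac{1}{191}\right) = - \frac{V}{191}$)
$F + u{\left(q \right)} = - \frac{8980077}{1159} - \frac{i \sqrt{119}}{191}$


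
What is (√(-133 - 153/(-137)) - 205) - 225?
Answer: -430 + 2*I*√618829/137 ≈ -430.0 + 11.484*I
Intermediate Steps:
(√(-133 - 153/(-137)) - 205) - 225 = (√(-133 - 153*(-1/137)) - 205) - 225 = (√(-133 + 153/137) - 205) - 225 = (√(-18068/137) - 205) - 225 = (2*I*√618829/137 - 205) - 225 = (-205 + 2*I*√618829/137) - 225 = -430 + 2*I*√618829/137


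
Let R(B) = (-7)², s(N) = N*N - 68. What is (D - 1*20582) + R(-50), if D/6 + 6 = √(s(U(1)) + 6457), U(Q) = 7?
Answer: -20569 + 6*√6438 ≈ -20088.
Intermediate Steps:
s(N) = -68 + N² (s(N) = N² - 68 = -68 + N²)
R(B) = 49
D = -36 + 6*√6438 (D = -36 + 6*√((-68 + 7²) + 6457) = -36 + 6*√((-68 + 49) + 6457) = -36 + 6*√(-19 + 6457) = -36 + 6*√6438 ≈ 445.42)
(D - 1*20582) + R(-50) = ((-36 + 6*√6438) - 1*20582) + 49 = ((-36 + 6*√6438) - 20582) + 49 = (-20618 + 6*√6438) + 49 = -20569 + 6*√6438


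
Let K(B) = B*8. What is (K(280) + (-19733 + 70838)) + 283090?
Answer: 336435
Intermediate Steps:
K(B) = 8*B
(K(280) + (-19733 + 70838)) + 283090 = (8*280 + (-19733 + 70838)) + 283090 = (2240 + 51105) + 283090 = 53345 + 283090 = 336435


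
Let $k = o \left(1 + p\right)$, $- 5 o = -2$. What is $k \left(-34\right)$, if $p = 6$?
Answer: $- \frac{476}{5} \approx -95.2$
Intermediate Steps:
$o = \frac{2}{5}$ ($o = \left(- \frac{1}{5}\right) \left(-2\right) = \frac{2}{5} \approx 0.4$)
$k = \frac{14}{5}$ ($k = \frac{2 \left(1 + 6\right)}{5} = \frac{2}{5} \cdot 7 = \frac{14}{5} \approx 2.8$)
$k \left(-34\right) = \frac{14}{5} \left(-34\right) = - \frac{476}{5}$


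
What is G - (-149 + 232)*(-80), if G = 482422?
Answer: 489062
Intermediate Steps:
G - (-149 + 232)*(-80) = 482422 - (-149 + 232)*(-80) = 482422 - 83*(-80) = 482422 - 1*(-6640) = 482422 + 6640 = 489062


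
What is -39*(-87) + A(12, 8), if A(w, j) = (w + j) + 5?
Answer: 3418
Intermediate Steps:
A(w, j) = 5 + j + w (A(w, j) = (j + w) + 5 = 5 + j + w)
-39*(-87) + A(12, 8) = -39*(-87) + (5 + 8 + 12) = 3393 + 25 = 3418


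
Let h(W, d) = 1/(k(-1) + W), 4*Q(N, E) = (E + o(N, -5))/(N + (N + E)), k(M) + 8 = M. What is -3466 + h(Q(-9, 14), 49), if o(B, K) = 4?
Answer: -280754/81 ≈ -3466.1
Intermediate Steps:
k(M) = -8 + M
Q(N, E) = (4 + E)/(4*(E + 2*N)) (Q(N, E) = ((E + 4)/(N + (N + E)))/4 = ((4 + E)/(N + (E + N)))/4 = ((4 + E)/(E + 2*N))/4 = (4 + E)/(4*(E + 2*N)))
h(W, d) = 1/(-9 + W) (h(W, d) = 1/((-8 - 1) + W) = 1/(-9 + W))
-3466 + h(Q(-9, 14), 49) = -3466 + 1/(-9 + (4 + 14)/(4*(14 + 2*(-9)))) = -3466 + 1/(-9 + (¼)*18/(14 - 18)) = -3466 + 1/(-9 + (¼)*18/(-4)) = -3466 + 1/(-9 + (¼)*(-¼)*18) = -3466 + 1/(-9 - 9/8) = -3466 + 1/(-81/8) = -3466 - 8/81 = -280754/81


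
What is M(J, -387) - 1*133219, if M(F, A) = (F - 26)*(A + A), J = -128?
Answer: -14023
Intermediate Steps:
M(F, A) = 2*A*(-26 + F) (M(F, A) = (-26 + F)*(2*A) = 2*A*(-26 + F))
M(J, -387) - 1*133219 = 2*(-387)*(-26 - 128) - 1*133219 = 2*(-387)*(-154) - 133219 = 119196 - 133219 = -14023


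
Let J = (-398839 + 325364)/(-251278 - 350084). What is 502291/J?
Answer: 302058720342/73475 ≈ 4.1110e+6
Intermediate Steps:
J = 73475/601362 (J = -73475/(-601362) = -73475*(-1/601362) = 73475/601362 ≈ 0.12218)
502291/J = 502291/(73475/601362) = 502291*(601362/73475) = 302058720342/73475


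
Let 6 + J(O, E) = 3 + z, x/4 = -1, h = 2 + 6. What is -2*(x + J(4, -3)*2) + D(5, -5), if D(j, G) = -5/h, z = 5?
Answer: -5/8 ≈ -0.62500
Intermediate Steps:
h = 8
x = -4 (x = 4*(-1) = -4)
J(O, E) = 2 (J(O, E) = -6 + (3 + 5) = -6 + 8 = 2)
D(j, G) = -5/8
-2*(x + J(4, -3)*2) + D(5, -5) = -2*(-4 + 2*2) - 5/8 = -2*(-4 + 4) - 5/8 = -2*0 - 5/8 = 0 - 5/8 = -5/8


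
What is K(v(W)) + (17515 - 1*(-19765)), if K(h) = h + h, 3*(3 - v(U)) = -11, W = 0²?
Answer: 111880/3 ≈ 37293.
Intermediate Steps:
W = 0
v(U) = 20/3 (v(U) = 3 - ⅓*(-11) = 3 + 11/3 = 20/3)
K(h) = 2*h
K(v(W)) + (17515 - 1*(-19765)) = 2*(20/3) + (17515 - 1*(-19765)) = 40/3 + (17515 + 19765) = 40/3 + 37280 = 111880/3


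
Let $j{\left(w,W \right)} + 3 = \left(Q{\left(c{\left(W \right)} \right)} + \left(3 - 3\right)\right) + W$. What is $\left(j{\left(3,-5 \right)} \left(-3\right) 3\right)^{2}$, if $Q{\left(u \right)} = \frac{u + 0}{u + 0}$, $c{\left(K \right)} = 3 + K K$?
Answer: $3969$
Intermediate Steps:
$c{\left(K \right)} = 3 + K^{2}$
$Q{\left(u \right)} = 1$ ($Q{\left(u \right)} = \frac{u}{u} = 1$)
$j{\left(w,W \right)} = -2 + W$ ($j{\left(w,W \right)} = -3 + \left(\left(1 + \left(3 - 3\right)\right) + W\right) = -3 + \left(\left(1 + 0\right) + W\right) = -3 + \left(1 + W\right) = -2 + W$)
$\left(j{\left(3,-5 \right)} \left(-3\right) 3\right)^{2} = \left(\left(-2 - 5\right) \left(-3\right) 3\right)^{2} = \left(\left(-7\right) \left(-3\right) 3\right)^{2} = \left(21 \cdot 3\right)^{2} = 63^{2} = 3969$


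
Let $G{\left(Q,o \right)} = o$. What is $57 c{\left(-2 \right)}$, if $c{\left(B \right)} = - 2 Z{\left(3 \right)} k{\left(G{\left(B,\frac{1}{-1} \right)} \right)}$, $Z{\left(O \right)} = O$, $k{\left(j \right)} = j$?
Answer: $342$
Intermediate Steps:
$c{\left(B \right)} = 6$ ($c{\left(B \right)} = \frac{\left(-2\right) 3}{-1} = \left(-6\right) \left(-1\right) = 6$)
$57 c{\left(-2 \right)} = 57 \cdot 6 = 342$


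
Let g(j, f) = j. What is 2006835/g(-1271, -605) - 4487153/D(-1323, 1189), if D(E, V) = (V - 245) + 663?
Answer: -8928155308/2042497 ≈ -4371.2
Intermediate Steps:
D(E, V) = 418 + V (D(E, V) = (-245 + V) + 663 = 418 + V)
2006835/g(-1271, -605) - 4487153/D(-1323, 1189) = 2006835/(-1271) - 4487153/(418 + 1189) = 2006835*(-1/1271) - 4487153/1607 = -2006835/1271 - 4487153*1/1607 = -2006835/1271 - 4487153/1607 = -8928155308/2042497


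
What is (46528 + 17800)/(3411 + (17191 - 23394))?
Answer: -8041/349 ≈ -23.040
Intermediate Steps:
(46528 + 17800)/(3411 + (17191 - 23394)) = 64328/(3411 - 6203) = 64328/(-2792) = 64328*(-1/2792) = -8041/349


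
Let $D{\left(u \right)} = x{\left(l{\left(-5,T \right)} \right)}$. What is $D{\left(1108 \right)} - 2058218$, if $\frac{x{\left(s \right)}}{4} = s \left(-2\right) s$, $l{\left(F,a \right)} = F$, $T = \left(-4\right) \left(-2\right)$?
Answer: $-2058418$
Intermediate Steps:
$T = 8$
$x{\left(s \right)} = - 8 s^{2}$ ($x{\left(s \right)} = 4 s \left(-2\right) s = 4 - 2 s s = 4 \left(- 2 s^{2}\right) = - 8 s^{2}$)
$D{\left(u \right)} = -200$ ($D{\left(u \right)} = - 8 \left(-5\right)^{2} = \left(-8\right) 25 = -200$)
$D{\left(1108 \right)} - 2058218 = -200 - 2058218 = -2058418$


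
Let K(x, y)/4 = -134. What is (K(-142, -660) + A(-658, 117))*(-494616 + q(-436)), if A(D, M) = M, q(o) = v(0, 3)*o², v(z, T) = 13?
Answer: -828208808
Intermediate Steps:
q(o) = 13*o²
K(x, y) = -536 (K(x, y) = 4*(-134) = -536)
(K(-142, -660) + A(-658, 117))*(-494616 + q(-436)) = (-536 + 117)*(-494616 + 13*(-436)²) = -419*(-494616 + 13*190096) = -419*(-494616 + 2471248) = -419*1976632 = -828208808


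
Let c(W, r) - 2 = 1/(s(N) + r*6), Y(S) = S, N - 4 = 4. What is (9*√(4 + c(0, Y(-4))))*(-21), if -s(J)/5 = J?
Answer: -189*√383/8 ≈ -462.35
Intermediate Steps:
N = 8 (N = 4 + 4 = 8)
s(J) = -5*J
c(W, r) = 2 + 1/(-40 + 6*r) (c(W, r) = 2 + 1/(-5*8 + r*6) = 2 + 1/(-40 + 6*r))
(9*√(4 + c(0, Y(-4))))*(-21) = (9*√(4 + (-79 + 12*(-4))/(2*(-20 + 3*(-4)))))*(-21) = (9*√(4 + (-79 - 48)/(2*(-20 - 12))))*(-21) = (9*√(4 + (½)*(-127)/(-32)))*(-21) = (9*√(4 + (½)*(-1/32)*(-127)))*(-21) = (9*√(4 + 127/64))*(-21) = (9*√(383/64))*(-21) = (9*(√383/8))*(-21) = (9*√383/8)*(-21) = -189*√383/8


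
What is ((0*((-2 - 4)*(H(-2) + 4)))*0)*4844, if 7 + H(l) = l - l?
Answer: 0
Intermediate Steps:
H(l) = -7 (H(l) = -7 + (l - l) = -7 + 0 = -7)
((0*((-2 - 4)*(H(-2) + 4)))*0)*4844 = ((0*((-2 - 4)*(-7 + 4)))*0)*4844 = ((0*(-6*(-3)))*0)*4844 = ((0*18)*0)*4844 = (0*0)*4844 = 0*4844 = 0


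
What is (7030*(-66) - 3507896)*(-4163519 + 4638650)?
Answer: -1887161415756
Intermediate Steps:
(7030*(-66) - 3507896)*(-4163519 + 4638650) = (-463980 - 3507896)*475131 = -3971876*475131 = -1887161415756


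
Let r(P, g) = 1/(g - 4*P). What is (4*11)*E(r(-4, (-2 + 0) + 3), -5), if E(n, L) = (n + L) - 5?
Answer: -7436/17 ≈ -437.41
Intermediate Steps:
E(n, L) = -5 + L + n (E(n, L) = (L + n) - 5 = -5 + L + n)
(4*11)*E(r(-4, (-2 + 0) + 3), -5) = (4*11)*(-5 - 5 + 1/(((-2 + 0) + 3) - 4*(-4))) = 44*(-5 - 5 + 1/((-2 + 3) + 16)) = 44*(-5 - 5 + 1/(1 + 16)) = 44*(-5 - 5 + 1/17) = 44*(-169/17) = -7436/17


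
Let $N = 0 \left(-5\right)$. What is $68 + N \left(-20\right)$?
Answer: $68$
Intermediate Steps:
$N = 0$
$68 + N \left(-20\right) = 68 + 0 \left(-20\right) = 68 + 0 = 68$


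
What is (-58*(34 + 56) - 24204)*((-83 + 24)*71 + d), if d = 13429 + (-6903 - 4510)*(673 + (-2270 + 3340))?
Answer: 585055605456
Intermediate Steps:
d = -19879430 (d = 13429 - 11413*(673 + 1070) = 13429 - 11413*1743 = 13429 - 19892859 = -19879430)
(-58*(34 + 56) - 24204)*((-83 + 24)*71 + d) = (-58*(34 + 56) - 24204)*((-83 + 24)*71 - 19879430) = (-58*90 - 24204)*(-59*71 - 19879430) = (-5220 - 24204)*(-4189 - 19879430) = -29424*(-19883619) = 585055605456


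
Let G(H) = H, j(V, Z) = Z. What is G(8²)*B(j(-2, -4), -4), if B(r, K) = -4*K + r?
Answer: 768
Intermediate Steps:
B(r, K) = r - 4*K
G(8²)*B(j(-2, -4), -4) = 8²*(-4 - 4*(-4)) = 64*(-4 + 16) = 64*12 = 768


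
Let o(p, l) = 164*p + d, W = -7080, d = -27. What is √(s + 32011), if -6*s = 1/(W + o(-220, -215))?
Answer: √2149353334866846/259122 ≈ 178.92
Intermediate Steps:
o(p, l) = -27 + 164*p (o(p, l) = 164*p - 27 = -27 + 164*p)
s = 1/259122 (s = -1/(6*(-7080 + (-27 + 164*(-220)))) = -1/(6*(-7080 + (-27 - 36080))) = -1/(6*(-7080 - 36107)) = -⅙/(-43187) = -⅙*(-1/43187) = 1/259122 ≈ 3.8592e-6)
√(s + 32011) = √(1/259122 + 32011) = √(8294754343/259122) = √2149353334866846/259122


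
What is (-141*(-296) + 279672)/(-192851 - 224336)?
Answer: -321408/417187 ≈ -0.77042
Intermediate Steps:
(-141*(-296) + 279672)/(-192851 - 224336) = (41736 + 279672)/(-417187) = 321408*(-1/417187) = -321408/417187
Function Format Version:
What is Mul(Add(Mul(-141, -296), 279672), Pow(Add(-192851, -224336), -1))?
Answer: Rational(-321408, 417187) ≈ -0.77042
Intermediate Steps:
Mul(Add(Mul(-141, -296), 279672), Pow(Add(-192851, -224336), -1)) = Mul(Add(41736, 279672), Pow(-417187, -1)) = Mul(321408, Rational(-1, 417187)) = Rational(-321408, 417187)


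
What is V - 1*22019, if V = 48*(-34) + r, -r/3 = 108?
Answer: -23975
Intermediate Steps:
r = -324 (r = -3*108 = -324)
V = -1956 (V = 48*(-34) - 324 = -1632 - 324 = -1956)
V - 1*22019 = -1956 - 1*22019 = -1956 - 22019 = -23975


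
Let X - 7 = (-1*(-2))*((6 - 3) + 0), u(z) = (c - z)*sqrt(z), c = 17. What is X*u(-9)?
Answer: 1014*I ≈ 1014.0*I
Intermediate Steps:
u(z) = sqrt(z)*(17 - z) (u(z) = (17 - z)*sqrt(z) = sqrt(z)*(17 - z))
X = 13 (X = 7 + (-1*(-2))*((6 - 3) + 0) = 7 + 2*(3 + 0) = 7 + 2*3 = 7 + 6 = 13)
X*u(-9) = 13*(sqrt(-9)*(17 - 1*(-9))) = 13*((3*I)*(17 + 9)) = 13*((3*I)*26) = 13*(78*I) = 1014*I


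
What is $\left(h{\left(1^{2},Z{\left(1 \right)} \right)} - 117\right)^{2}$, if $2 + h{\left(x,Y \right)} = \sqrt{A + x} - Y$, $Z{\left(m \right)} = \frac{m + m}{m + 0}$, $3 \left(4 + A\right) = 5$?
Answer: $\frac{43919}{3} - \frac{484 i \sqrt{3}}{3} \approx 14640.0 - 279.44 i$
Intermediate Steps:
$A = - \frac{7}{3}$ ($A = -4 + \frac{1}{3} \cdot 5 = -4 + \frac{5}{3} = - \frac{7}{3} \approx -2.3333$)
$Z{\left(m \right)} = 2$ ($Z{\left(m \right)} = \frac{2 m}{m} = 2$)
$h{\left(x,Y \right)} = -2 + \sqrt{- \frac{7}{3} + x} - Y$ ($h{\left(x,Y \right)} = -2 - \left(Y - \sqrt{- \frac{7}{3} + x}\right) = -2 + \sqrt{- \frac{7}{3} + x} - Y$)
$\left(h{\left(1^{2},Z{\left(1 \right)} \right)} - 117\right)^{2} = \left(\left(-2 - 2 + \frac{\sqrt{-21 + 9 \cdot 1^{2}}}{3}\right) - 117\right)^{2} = \left(\left(-2 - 2 + \frac{\sqrt{-21 + 9 \cdot 1}}{3}\right) - 117\right)^{2} = \left(\left(-2 - 2 + \frac{\sqrt{-21 + 9}}{3}\right) - 117\right)^{2} = \left(\left(-2 - 2 + \frac{\sqrt{-12}}{3}\right) - 117\right)^{2} = \left(\left(-2 - 2 + \frac{2 i \sqrt{3}}{3}\right) - 117\right)^{2} = \left(\left(-4 + \frac{2 i \sqrt{3}}{3}\right) - 117\right)^{2} = \left(-121 + \frac{2 i \sqrt{3}}{3}\right)^{2}$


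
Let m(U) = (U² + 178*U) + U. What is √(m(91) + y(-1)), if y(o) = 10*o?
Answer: 4*√1535 ≈ 156.72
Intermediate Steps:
m(U) = U² + 179*U
√(m(91) + y(-1)) = √(91*(179 + 91) + 10*(-1)) = √(91*270 - 10) = √(24570 - 10) = √24560 = 4*√1535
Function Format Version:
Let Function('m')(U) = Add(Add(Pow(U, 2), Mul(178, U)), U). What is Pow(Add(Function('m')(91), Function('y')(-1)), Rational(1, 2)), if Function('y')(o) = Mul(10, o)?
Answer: Mul(4, Pow(1535, Rational(1, 2))) ≈ 156.72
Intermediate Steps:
Function('m')(U) = Add(Pow(U, 2), Mul(179, U))
Pow(Add(Function('m')(91), Function('y')(-1)), Rational(1, 2)) = Pow(Add(Mul(91, Add(179, 91)), Mul(10, -1)), Rational(1, 2)) = Pow(Add(Mul(91, 270), -10), Rational(1, 2)) = Pow(Add(24570, -10), Rational(1, 2)) = Pow(24560, Rational(1, 2)) = Mul(4, Pow(1535, Rational(1, 2)))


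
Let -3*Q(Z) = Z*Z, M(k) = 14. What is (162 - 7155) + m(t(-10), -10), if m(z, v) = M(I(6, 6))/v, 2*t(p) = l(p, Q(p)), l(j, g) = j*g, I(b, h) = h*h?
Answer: -34972/5 ≈ -6994.4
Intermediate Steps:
I(b, h) = h²
Q(Z) = -Z²/3 (Q(Z) = -Z*Z/3 = -Z²/3)
l(j, g) = g*j
t(p) = -p³/6 (t(p) = ((-p²/3)*p)/2 = (-p³/3)/2 = -p³/6)
m(z, v) = 14/v
(162 - 7155) + m(t(-10), -10) = (162 - 7155) + 14/(-10) = -6993 + 14*(-⅒) = -6993 - 7/5 = -34972/5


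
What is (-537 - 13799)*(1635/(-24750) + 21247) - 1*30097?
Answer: -251316567113/825 ≈ -3.0463e+8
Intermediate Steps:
(-537 - 13799)*(1635/(-24750) + 21247) - 1*30097 = -14336*(1635*(-1/24750) + 21247) - 30097 = -14336*(-109/1650 + 21247) - 30097 = -14336*35057441/1650 - 30097 = -251291737088/825 - 30097 = -251316567113/825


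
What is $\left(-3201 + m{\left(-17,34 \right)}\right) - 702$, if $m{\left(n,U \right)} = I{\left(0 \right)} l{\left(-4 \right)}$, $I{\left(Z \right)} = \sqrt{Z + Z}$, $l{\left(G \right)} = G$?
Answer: $-3903$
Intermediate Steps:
$I{\left(Z \right)} = \sqrt{2} \sqrt{Z}$ ($I{\left(Z \right)} = \sqrt{2 Z} = \sqrt{2} \sqrt{Z}$)
$m{\left(n,U \right)} = 0$ ($m{\left(n,U \right)} = \sqrt{2} \sqrt{0} \left(-4\right) = \sqrt{2} \cdot 0 \left(-4\right) = 0 \left(-4\right) = 0$)
$\left(-3201 + m{\left(-17,34 \right)}\right) - 702 = \left(-3201 + 0\right) - 702 = -3201 - 702 = -3903$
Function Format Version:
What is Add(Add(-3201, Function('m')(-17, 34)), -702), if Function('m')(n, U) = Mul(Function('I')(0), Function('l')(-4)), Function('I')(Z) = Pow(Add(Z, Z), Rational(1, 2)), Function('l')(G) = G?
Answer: -3903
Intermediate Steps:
Function('I')(Z) = Mul(Pow(2, Rational(1, 2)), Pow(Z, Rational(1, 2))) (Function('I')(Z) = Pow(Mul(2, Z), Rational(1, 2)) = Mul(Pow(2, Rational(1, 2)), Pow(Z, Rational(1, 2))))
Function('m')(n, U) = 0 (Function('m')(n, U) = Mul(Mul(Pow(2, Rational(1, 2)), Pow(0, Rational(1, 2))), -4) = Mul(Mul(Pow(2, Rational(1, 2)), 0), -4) = Mul(0, -4) = 0)
Add(Add(-3201, Function('m')(-17, 34)), -702) = Add(Add(-3201, 0), -702) = Add(-3201, -702) = -3903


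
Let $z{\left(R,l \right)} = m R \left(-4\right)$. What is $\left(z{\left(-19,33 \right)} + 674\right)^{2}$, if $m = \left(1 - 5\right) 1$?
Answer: $136900$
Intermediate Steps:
$m = -4$ ($m = \left(-4\right) 1 = -4$)
$z{\left(R,l \right)} = 16 R$ ($z{\left(R,l \right)} = - 4 R \left(-4\right) = 16 R$)
$\left(z{\left(-19,33 \right)} + 674\right)^{2} = \left(16 \left(-19\right) + 674\right)^{2} = \left(-304 + 674\right)^{2} = 370^{2} = 136900$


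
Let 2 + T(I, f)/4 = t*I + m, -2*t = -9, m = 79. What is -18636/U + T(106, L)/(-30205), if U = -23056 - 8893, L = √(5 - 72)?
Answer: 492101396/965019545 ≈ 0.50994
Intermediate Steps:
t = 9/2 (t = -½*(-9) = 9/2 ≈ 4.5000)
L = I*√67 (L = √(-67) = I*√67 ≈ 8.1853*I)
U = -31949
T(I, f) = 308 + 18*I (T(I, f) = -8 + 4*(9*I/2 + 79) = -8 + 4*(79 + 9*I/2) = -8 + (316 + 18*I) = 308 + 18*I)
-18636/U + T(106, L)/(-30205) = -18636/(-31949) + (308 + 18*106)/(-30205) = -18636*(-1/31949) + (308 + 1908)*(-1/30205) = 18636/31949 + 2216*(-1/30205) = 18636/31949 - 2216/30205 = 492101396/965019545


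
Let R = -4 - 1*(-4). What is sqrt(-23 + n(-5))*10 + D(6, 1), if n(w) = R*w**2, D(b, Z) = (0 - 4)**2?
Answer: 16 + 10*I*sqrt(23) ≈ 16.0 + 47.958*I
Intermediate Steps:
R = 0 (R = -4 + 4 = 0)
D(b, Z) = 16 (D(b, Z) = (-4)**2 = 16)
n(w) = 0 (n(w) = 0*w**2 = 0)
sqrt(-23 + n(-5))*10 + D(6, 1) = sqrt(-23 + 0)*10 + 16 = sqrt(-23)*10 + 16 = (I*sqrt(23))*10 + 16 = 10*I*sqrt(23) + 16 = 16 + 10*I*sqrt(23)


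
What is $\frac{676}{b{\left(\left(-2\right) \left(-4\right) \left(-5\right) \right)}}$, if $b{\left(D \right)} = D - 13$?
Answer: $- \frac{676}{53} \approx -12.755$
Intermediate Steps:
$b{\left(D \right)} = -13 + D$ ($b{\left(D \right)} = D - 13 = -13 + D$)
$\frac{676}{b{\left(\left(-2\right) \left(-4\right) \left(-5\right) \right)}} = \frac{676}{-13 + \left(-2\right) \left(-4\right) \left(-5\right)} = \frac{676}{-13 + 8 \left(-5\right)} = \frac{676}{-13 - 40} = \frac{676}{-53} = 676 \left(- \frac{1}{53}\right) = - \frac{676}{53}$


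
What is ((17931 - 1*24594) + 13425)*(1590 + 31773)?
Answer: 225600606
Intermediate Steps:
((17931 - 1*24594) + 13425)*(1590 + 31773) = ((17931 - 24594) + 13425)*33363 = (-6663 + 13425)*33363 = 6762*33363 = 225600606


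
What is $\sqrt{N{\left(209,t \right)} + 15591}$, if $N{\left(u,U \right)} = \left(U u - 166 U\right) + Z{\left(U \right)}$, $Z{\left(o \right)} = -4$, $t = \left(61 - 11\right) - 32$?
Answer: $\sqrt{16361} \approx 127.91$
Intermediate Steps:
$t = 18$ ($t = 50 - 32 = 18$)
$N{\left(u,U \right)} = -4 - 166 U + U u$ ($N{\left(u,U \right)} = \left(U u - 166 U\right) - 4 = \left(- 166 U + U u\right) - 4 = -4 - 166 U + U u$)
$\sqrt{N{\left(209,t \right)} + 15591} = \sqrt{\left(-4 - 2988 + 18 \cdot 209\right) + 15591} = \sqrt{\left(-4 - 2988 + 3762\right) + 15591} = \sqrt{770 + 15591} = \sqrt{16361}$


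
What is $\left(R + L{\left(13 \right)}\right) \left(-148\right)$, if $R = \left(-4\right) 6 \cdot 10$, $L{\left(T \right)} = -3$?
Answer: $35964$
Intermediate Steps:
$R = -240$ ($R = \left(-24\right) 10 = -240$)
$\left(R + L{\left(13 \right)}\right) \left(-148\right) = \left(-240 - 3\right) \left(-148\right) = \left(-243\right) \left(-148\right) = 35964$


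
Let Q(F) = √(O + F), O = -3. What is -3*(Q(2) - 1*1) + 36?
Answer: 39 - 3*I ≈ 39.0 - 3.0*I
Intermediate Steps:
Q(F) = √(-3 + F)
-3*(Q(2) - 1*1) + 36 = -3*(√(-3 + 2) - 1*1) + 36 = -3*(√(-1) - 1) + 36 = -3*(I - 1) + 36 = -3*(-1 + I) + 36 = (3 - 3*I) + 36 = 39 - 3*I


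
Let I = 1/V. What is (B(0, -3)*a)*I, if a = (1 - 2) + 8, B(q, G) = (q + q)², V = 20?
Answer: 0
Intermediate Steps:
B(q, G) = 4*q² (B(q, G) = (2*q)² = 4*q²)
a = 7 (a = -1 + 8 = 7)
I = 1/20 ≈ 0.050000
(B(0, -3)*a)*I = ((4*0²)*7)*(1/20) = ((4*0)*7)*(1/20) = (0*7)*(1/20) = 0*(1/20) = 0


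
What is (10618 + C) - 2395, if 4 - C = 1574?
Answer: 6653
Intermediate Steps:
C = -1570 (C = 4 - 1*1574 = 4 - 1574 = -1570)
(10618 + C) - 2395 = (10618 - 1570) - 2395 = 9048 - 2395 = 6653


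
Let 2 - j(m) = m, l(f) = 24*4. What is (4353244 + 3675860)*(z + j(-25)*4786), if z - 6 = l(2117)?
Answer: 1038355845696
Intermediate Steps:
l(f) = 96
j(m) = 2 - m
z = 102 (z = 6 + 96 = 102)
(4353244 + 3675860)*(z + j(-25)*4786) = (4353244 + 3675860)*(102 + (2 - 1*(-25))*4786) = 8029104*(102 + (2 + 25)*4786) = 8029104*(102 + 27*4786) = 8029104*(102 + 129222) = 8029104*129324 = 1038355845696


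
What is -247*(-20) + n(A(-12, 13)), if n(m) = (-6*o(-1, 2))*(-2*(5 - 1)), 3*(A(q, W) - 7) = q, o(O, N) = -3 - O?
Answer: 4844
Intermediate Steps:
A(q, W) = 7 + q/3
n(m) = -96 (n(m) = (-6*(-3 - 1*(-1)))*(-2*(5 - 1)) = (-6*(-3 + 1))*(-2*4) = -6*(-2)*(-8) = 12*(-8) = -96)
-247*(-20) + n(A(-12, 13)) = -247*(-20) - 96 = 4940 - 96 = 4844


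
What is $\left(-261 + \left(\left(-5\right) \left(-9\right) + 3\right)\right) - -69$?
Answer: $-144$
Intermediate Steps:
$\left(-261 + \left(\left(-5\right) \left(-9\right) + 3\right)\right) - -69 = \left(-261 + \left(45 + 3\right)\right) + \left(-59 + 128\right) = \left(-261 + 48\right) + 69 = -213 + 69 = -144$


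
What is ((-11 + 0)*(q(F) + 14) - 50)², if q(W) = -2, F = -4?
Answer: 33124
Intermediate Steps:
((-11 + 0)*(q(F) + 14) - 50)² = ((-11 + 0)*(-2 + 14) - 50)² = (-11*12 - 50)² = (-132 - 50)² = (-182)² = 33124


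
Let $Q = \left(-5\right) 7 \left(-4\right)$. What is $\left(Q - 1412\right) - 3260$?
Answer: $-4532$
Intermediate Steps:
$Q = 140$ ($Q = \left(-35\right) \left(-4\right) = 140$)
$\left(Q - 1412\right) - 3260 = \left(140 - 1412\right) - 3260 = -1272 - 3260 = -4532$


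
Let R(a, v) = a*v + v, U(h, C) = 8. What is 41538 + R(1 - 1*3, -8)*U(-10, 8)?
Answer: 41602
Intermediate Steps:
R(a, v) = v + a*v
41538 + R(1 - 1*3, -8)*U(-10, 8) = 41538 - 8*(1 + (1 - 1*3))*8 = 41538 - 8*(1 + (1 - 3))*8 = 41538 - 8*(1 - 2)*8 = 41538 - 8*(-1)*8 = 41538 + 8*8 = 41538 + 64 = 41602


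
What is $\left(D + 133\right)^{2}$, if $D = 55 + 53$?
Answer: $58081$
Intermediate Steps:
$D = 108$
$\left(D + 133\right)^{2} = \left(108 + 133\right)^{2} = 241^{2} = 58081$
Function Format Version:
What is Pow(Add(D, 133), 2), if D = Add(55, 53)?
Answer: 58081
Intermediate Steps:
D = 108
Pow(Add(D, 133), 2) = Pow(Add(108, 133), 2) = Pow(241, 2) = 58081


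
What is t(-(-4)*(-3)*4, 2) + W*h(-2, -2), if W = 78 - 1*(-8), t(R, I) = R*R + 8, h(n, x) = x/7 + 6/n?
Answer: 14206/7 ≈ 2029.4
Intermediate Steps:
h(n, x) = 6/n + x/7 (h(n, x) = x*(⅐) + 6/n = x/7 + 6/n = 6/n + x/7)
t(R, I) = 8 + R² (t(R, I) = R² + 8 = 8 + R²)
W = 86 (W = 78 + 8 = 86)
t(-(-4)*(-3)*4, 2) + W*h(-2, -2) = (8 + (-(-4)*(-3)*4)²) + 86*(6/(-2) + (⅐)*(-2)) = (8 + (-2*6*4)²) + 86*(6*(-½) - 2/7) = (8 + (-12*4)²) + 86*(-3 - 2/7) = (8 + (-48)²) + 86*(-23/7) = (8 + 2304) - 1978/7 = 2312 - 1978/7 = 14206/7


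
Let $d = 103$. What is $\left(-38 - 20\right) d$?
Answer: $-5974$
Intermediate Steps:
$\left(-38 - 20\right) d = \left(-38 - 20\right) 103 = \left(-58\right) 103 = -5974$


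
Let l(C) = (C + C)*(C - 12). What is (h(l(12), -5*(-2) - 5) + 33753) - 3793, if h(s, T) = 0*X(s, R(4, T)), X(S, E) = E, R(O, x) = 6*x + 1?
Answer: 29960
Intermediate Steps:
R(O, x) = 1 + 6*x
l(C) = 2*C*(-12 + C) (l(C) = (2*C)*(-12 + C) = 2*C*(-12 + C))
h(s, T) = 0 (h(s, T) = 0*(1 + 6*T) = 0)
(h(l(12), -5*(-2) - 5) + 33753) - 3793 = (0 + 33753) - 3793 = 33753 - 3793 = 29960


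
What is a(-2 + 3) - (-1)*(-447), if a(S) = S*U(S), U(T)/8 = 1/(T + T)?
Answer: -443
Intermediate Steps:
U(T) = 4/T (U(T) = 8/(T + T) = 8/((2*T)) = 8*(1/(2*T)) = 4/T)
a(S) = 4 (a(S) = S*(4/S) = 4)
a(-2 + 3) - (-1)*(-447) = 4 - (-1)*(-447) = 4 - 1*447 = 4 - 447 = -443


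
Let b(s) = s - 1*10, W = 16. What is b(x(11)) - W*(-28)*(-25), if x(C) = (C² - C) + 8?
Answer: -11092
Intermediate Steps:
x(C) = 8 + C² - C
b(s) = -10 + s (b(s) = s - 10 = -10 + s)
b(x(11)) - W*(-28)*(-25) = (-10 + (8 + 11² - 1*11)) - 16*(-28)*(-25) = (-10 + (8 + 121 - 11)) - (-448)*(-25) = (-10 + 118) - 1*11200 = 108 - 11200 = -11092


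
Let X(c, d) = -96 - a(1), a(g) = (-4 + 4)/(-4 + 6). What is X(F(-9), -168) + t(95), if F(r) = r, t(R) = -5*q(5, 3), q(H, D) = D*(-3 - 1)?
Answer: -36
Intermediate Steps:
a(g) = 0 (a(g) = 0/2 = 0*(1/2) = 0)
q(H, D) = -4*D (q(H, D) = D*(-4) = -4*D)
t(R) = 60 (t(R) = -(-20)*3 = -5*(-12) = 60)
X(c, d) = -96 (X(c, d) = -96 - 1*0 = -96 + 0 = -96)
X(F(-9), -168) + t(95) = -96 + 60 = -36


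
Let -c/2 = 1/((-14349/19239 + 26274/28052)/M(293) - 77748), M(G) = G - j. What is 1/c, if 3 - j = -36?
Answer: 1776306941272873/45693958904 ≈ 38874.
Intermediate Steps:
j = 39 (j = 3 - 1*(-36) = 3 + 36 = 39)
M(G) = -39 + G (M(G) = G - 1*39 = G - 39 = -39 + G)
c = 45693958904/1776306941272873 (c = -2/((-14349/19239 + 26274/28052)/(-39 + 293) - 77748) = -2/((-14349*1/19239 + 26274*(1/28052))/254 - 77748) = -2/((-4783/6413 + 13137/14026)*(1/254) - 77748) = -2/((17161223/89948738)*(1/254) - 77748) = -2/(17161223/22846979452 - 77748) = -2/(-1776306941272873/22846979452) = -2*(-22846979452/1776306941272873) = 45693958904/1776306941272873 ≈ 2.5724e-5)
1/c = 1/(45693958904/1776306941272873) = 1776306941272873/45693958904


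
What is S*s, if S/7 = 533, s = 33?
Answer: 123123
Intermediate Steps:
S = 3731 (S = 7*533 = 3731)
S*s = 3731*33 = 123123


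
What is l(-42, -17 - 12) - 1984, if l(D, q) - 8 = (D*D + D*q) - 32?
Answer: 974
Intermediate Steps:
l(D, q) = -24 + D**2 + D*q (l(D, q) = 8 + ((D*D + D*q) - 32) = 8 + ((D**2 + D*q) - 32) = 8 + (-32 + D**2 + D*q) = -24 + D**2 + D*q)
l(-42, -17 - 12) - 1984 = (-24 + (-42)**2 - 42*(-17 - 12)) - 1984 = (-24 + 1764 - 42*(-29)) - 1984 = (-24 + 1764 + 1218) - 1984 = 2958 - 1984 = 974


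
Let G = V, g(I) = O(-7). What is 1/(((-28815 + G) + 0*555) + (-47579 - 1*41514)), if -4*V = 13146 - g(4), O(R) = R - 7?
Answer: -1/121198 ≈ -8.2510e-6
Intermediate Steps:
O(R) = -7 + R
g(I) = -14 (g(I) = -7 - 7 = -14)
V = -3290 (V = -(13146 - 1*(-14))/4 = -(13146 + 14)/4 = -1/4*13160 = -3290)
G = -3290
1/(((-28815 + G) + 0*555) + (-47579 - 1*41514)) = 1/(((-28815 - 3290) + 0*555) + (-47579 - 1*41514)) = 1/((-32105 + 0) + (-47579 - 41514)) = 1/(-32105 - 89093) = 1/(-121198) = -1/121198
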